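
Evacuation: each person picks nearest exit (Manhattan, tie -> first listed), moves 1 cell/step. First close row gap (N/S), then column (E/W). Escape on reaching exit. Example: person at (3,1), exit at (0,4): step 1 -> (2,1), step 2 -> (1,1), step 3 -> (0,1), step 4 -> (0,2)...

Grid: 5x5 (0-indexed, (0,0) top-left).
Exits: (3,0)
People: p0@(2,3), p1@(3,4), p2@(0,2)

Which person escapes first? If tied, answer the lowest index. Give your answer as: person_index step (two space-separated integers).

Answer: 0 4

Derivation:
Step 1: p0:(2,3)->(3,3) | p1:(3,4)->(3,3) | p2:(0,2)->(1,2)
Step 2: p0:(3,3)->(3,2) | p1:(3,3)->(3,2) | p2:(1,2)->(2,2)
Step 3: p0:(3,2)->(3,1) | p1:(3,2)->(3,1) | p2:(2,2)->(3,2)
Step 4: p0:(3,1)->(3,0)->EXIT | p1:(3,1)->(3,0)->EXIT | p2:(3,2)->(3,1)
Step 5: p0:escaped | p1:escaped | p2:(3,1)->(3,0)->EXIT
Exit steps: [4, 4, 5]
First to escape: p0 at step 4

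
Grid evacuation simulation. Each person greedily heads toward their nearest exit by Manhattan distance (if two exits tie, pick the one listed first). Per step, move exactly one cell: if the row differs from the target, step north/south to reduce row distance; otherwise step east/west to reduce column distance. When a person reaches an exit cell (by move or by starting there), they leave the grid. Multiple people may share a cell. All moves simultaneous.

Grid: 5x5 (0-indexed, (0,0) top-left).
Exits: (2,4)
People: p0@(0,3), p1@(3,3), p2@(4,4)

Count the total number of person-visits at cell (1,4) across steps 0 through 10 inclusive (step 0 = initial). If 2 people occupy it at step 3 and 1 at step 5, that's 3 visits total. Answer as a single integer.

Answer: 0

Derivation:
Step 0: p0@(0,3) p1@(3,3) p2@(4,4) -> at (1,4): 0 [-], cum=0
Step 1: p0@(1,3) p1@(2,3) p2@(3,4) -> at (1,4): 0 [-], cum=0
Step 2: p0@(2,3) p1@ESC p2@ESC -> at (1,4): 0 [-], cum=0
Step 3: p0@ESC p1@ESC p2@ESC -> at (1,4): 0 [-], cum=0
Total visits = 0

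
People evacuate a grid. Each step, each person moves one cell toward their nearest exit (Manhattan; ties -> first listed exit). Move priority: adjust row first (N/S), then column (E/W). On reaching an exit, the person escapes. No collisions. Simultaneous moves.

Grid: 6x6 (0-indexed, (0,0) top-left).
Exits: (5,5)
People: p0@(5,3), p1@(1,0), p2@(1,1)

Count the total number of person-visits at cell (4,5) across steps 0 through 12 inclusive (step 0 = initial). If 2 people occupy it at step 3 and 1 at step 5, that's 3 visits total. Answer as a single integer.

Answer: 0

Derivation:
Step 0: p0@(5,3) p1@(1,0) p2@(1,1) -> at (4,5): 0 [-], cum=0
Step 1: p0@(5,4) p1@(2,0) p2@(2,1) -> at (4,5): 0 [-], cum=0
Step 2: p0@ESC p1@(3,0) p2@(3,1) -> at (4,5): 0 [-], cum=0
Step 3: p0@ESC p1@(4,0) p2@(4,1) -> at (4,5): 0 [-], cum=0
Step 4: p0@ESC p1@(5,0) p2@(5,1) -> at (4,5): 0 [-], cum=0
Step 5: p0@ESC p1@(5,1) p2@(5,2) -> at (4,5): 0 [-], cum=0
Step 6: p0@ESC p1@(5,2) p2@(5,3) -> at (4,5): 0 [-], cum=0
Step 7: p0@ESC p1@(5,3) p2@(5,4) -> at (4,5): 0 [-], cum=0
Step 8: p0@ESC p1@(5,4) p2@ESC -> at (4,5): 0 [-], cum=0
Step 9: p0@ESC p1@ESC p2@ESC -> at (4,5): 0 [-], cum=0
Total visits = 0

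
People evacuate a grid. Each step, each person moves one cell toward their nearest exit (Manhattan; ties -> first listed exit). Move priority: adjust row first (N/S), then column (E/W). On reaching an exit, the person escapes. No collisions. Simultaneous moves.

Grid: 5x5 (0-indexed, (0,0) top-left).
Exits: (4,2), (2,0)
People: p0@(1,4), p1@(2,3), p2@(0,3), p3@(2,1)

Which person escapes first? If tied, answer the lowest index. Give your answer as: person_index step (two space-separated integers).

Step 1: p0:(1,4)->(2,4) | p1:(2,3)->(3,3) | p2:(0,3)->(1,3) | p3:(2,1)->(2,0)->EXIT
Step 2: p0:(2,4)->(3,4) | p1:(3,3)->(4,3) | p2:(1,3)->(2,3) | p3:escaped
Step 3: p0:(3,4)->(4,4) | p1:(4,3)->(4,2)->EXIT | p2:(2,3)->(3,3) | p3:escaped
Step 4: p0:(4,4)->(4,3) | p1:escaped | p2:(3,3)->(4,3) | p3:escaped
Step 5: p0:(4,3)->(4,2)->EXIT | p1:escaped | p2:(4,3)->(4,2)->EXIT | p3:escaped
Exit steps: [5, 3, 5, 1]
First to escape: p3 at step 1

Answer: 3 1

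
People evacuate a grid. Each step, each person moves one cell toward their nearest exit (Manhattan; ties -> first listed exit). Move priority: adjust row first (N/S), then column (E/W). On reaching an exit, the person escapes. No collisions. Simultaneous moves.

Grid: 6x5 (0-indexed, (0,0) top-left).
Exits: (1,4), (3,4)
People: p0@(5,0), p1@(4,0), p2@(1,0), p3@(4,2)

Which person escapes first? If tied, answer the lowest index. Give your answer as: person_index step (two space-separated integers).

Answer: 3 3

Derivation:
Step 1: p0:(5,0)->(4,0) | p1:(4,0)->(3,0) | p2:(1,0)->(1,1) | p3:(4,2)->(3,2)
Step 2: p0:(4,0)->(3,0) | p1:(3,0)->(3,1) | p2:(1,1)->(1,2) | p3:(3,2)->(3,3)
Step 3: p0:(3,0)->(3,1) | p1:(3,1)->(3,2) | p2:(1,2)->(1,3) | p3:(3,3)->(3,4)->EXIT
Step 4: p0:(3,1)->(3,2) | p1:(3,2)->(3,3) | p2:(1,3)->(1,4)->EXIT | p3:escaped
Step 5: p0:(3,2)->(3,3) | p1:(3,3)->(3,4)->EXIT | p2:escaped | p3:escaped
Step 6: p0:(3,3)->(3,4)->EXIT | p1:escaped | p2:escaped | p3:escaped
Exit steps: [6, 5, 4, 3]
First to escape: p3 at step 3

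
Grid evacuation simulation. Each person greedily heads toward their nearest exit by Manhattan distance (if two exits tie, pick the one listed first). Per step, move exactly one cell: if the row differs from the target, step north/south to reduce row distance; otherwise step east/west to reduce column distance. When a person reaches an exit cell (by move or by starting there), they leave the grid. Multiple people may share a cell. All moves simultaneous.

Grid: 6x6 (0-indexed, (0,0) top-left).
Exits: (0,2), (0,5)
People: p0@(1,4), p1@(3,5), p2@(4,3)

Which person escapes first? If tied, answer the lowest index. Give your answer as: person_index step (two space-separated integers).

Answer: 0 2

Derivation:
Step 1: p0:(1,4)->(0,4) | p1:(3,5)->(2,5) | p2:(4,3)->(3,3)
Step 2: p0:(0,4)->(0,5)->EXIT | p1:(2,5)->(1,5) | p2:(3,3)->(2,3)
Step 3: p0:escaped | p1:(1,5)->(0,5)->EXIT | p2:(2,3)->(1,3)
Step 4: p0:escaped | p1:escaped | p2:(1,3)->(0,3)
Step 5: p0:escaped | p1:escaped | p2:(0,3)->(0,2)->EXIT
Exit steps: [2, 3, 5]
First to escape: p0 at step 2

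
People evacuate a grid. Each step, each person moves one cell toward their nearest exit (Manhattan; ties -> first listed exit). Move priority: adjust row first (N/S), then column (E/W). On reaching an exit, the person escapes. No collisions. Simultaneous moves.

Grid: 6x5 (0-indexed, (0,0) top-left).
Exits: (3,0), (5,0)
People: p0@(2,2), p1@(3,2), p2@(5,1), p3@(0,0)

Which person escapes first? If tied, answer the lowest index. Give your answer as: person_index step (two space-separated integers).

Step 1: p0:(2,2)->(3,2) | p1:(3,2)->(3,1) | p2:(5,1)->(5,0)->EXIT | p3:(0,0)->(1,0)
Step 2: p0:(3,2)->(3,1) | p1:(3,1)->(3,0)->EXIT | p2:escaped | p3:(1,0)->(2,0)
Step 3: p0:(3,1)->(3,0)->EXIT | p1:escaped | p2:escaped | p3:(2,0)->(3,0)->EXIT
Exit steps: [3, 2, 1, 3]
First to escape: p2 at step 1

Answer: 2 1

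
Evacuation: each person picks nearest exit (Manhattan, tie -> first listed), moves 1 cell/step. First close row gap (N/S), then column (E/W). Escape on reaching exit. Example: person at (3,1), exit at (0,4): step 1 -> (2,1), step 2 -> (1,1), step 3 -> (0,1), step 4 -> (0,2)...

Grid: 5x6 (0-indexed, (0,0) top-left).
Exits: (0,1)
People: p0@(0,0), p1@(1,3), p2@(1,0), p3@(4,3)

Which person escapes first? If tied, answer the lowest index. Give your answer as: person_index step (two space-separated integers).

Step 1: p0:(0,0)->(0,1)->EXIT | p1:(1,3)->(0,3) | p2:(1,0)->(0,0) | p3:(4,3)->(3,3)
Step 2: p0:escaped | p1:(0,3)->(0,2) | p2:(0,0)->(0,1)->EXIT | p3:(3,3)->(2,3)
Step 3: p0:escaped | p1:(0,2)->(0,1)->EXIT | p2:escaped | p3:(2,3)->(1,3)
Step 4: p0:escaped | p1:escaped | p2:escaped | p3:(1,3)->(0,3)
Step 5: p0:escaped | p1:escaped | p2:escaped | p3:(0,3)->(0,2)
Step 6: p0:escaped | p1:escaped | p2:escaped | p3:(0,2)->(0,1)->EXIT
Exit steps: [1, 3, 2, 6]
First to escape: p0 at step 1

Answer: 0 1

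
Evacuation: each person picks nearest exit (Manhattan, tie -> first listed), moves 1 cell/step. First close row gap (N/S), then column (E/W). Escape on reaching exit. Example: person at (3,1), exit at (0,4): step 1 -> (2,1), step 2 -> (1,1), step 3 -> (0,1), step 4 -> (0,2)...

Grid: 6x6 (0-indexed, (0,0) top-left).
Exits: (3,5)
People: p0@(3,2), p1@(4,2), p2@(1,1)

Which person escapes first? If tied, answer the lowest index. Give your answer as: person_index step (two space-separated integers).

Step 1: p0:(3,2)->(3,3) | p1:(4,2)->(3,2) | p2:(1,1)->(2,1)
Step 2: p0:(3,3)->(3,4) | p1:(3,2)->(3,3) | p2:(2,1)->(3,1)
Step 3: p0:(3,4)->(3,5)->EXIT | p1:(3,3)->(3,4) | p2:(3,1)->(3,2)
Step 4: p0:escaped | p1:(3,4)->(3,5)->EXIT | p2:(3,2)->(3,3)
Step 5: p0:escaped | p1:escaped | p2:(3,3)->(3,4)
Step 6: p0:escaped | p1:escaped | p2:(3,4)->(3,5)->EXIT
Exit steps: [3, 4, 6]
First to escape: p0 at step 3

Answer: 0 3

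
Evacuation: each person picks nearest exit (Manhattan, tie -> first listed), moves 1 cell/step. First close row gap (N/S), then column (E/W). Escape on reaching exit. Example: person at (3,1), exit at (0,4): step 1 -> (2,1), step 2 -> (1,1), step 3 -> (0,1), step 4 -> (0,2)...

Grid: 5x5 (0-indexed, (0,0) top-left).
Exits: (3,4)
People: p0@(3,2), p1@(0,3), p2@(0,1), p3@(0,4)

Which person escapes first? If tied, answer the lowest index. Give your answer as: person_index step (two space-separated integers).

Answer: 0 2

Derivation:
Step 1: p0:(3,2)->(3,3) | p1:(0,3)->(1,3) | p2:(0,1)->(1,1) | p3:(0,4)->(1,4)
Step 2: p0:(3,3)->(3,4)->EXIT | p1:(1,3)->(2,3) | p2:(1,1)->(2,1) | p3:(1,4)->(2,4)
Step 3: p0:escaped | p1:(2,3)->(3,3) | p2:(2,1)->(3,1) | p3:(2,4)->(3,4)->EXIT
Step 4: p0:escaped | p1:(3,3)->(3,4)->EXIT | p2:(3,1)->(3,2) | p3:escaped
Step 5: p0:escaped | p1:escaped | p2:(3,2)->(3,3) | p3:escaped
Step 6: p0:escaped | p1:escaped | p2:(3,3)->(3,4)->EXIT | p3:escaped
Exit steps: [2, 4, 6, 3]
First to escape: p0 at step 2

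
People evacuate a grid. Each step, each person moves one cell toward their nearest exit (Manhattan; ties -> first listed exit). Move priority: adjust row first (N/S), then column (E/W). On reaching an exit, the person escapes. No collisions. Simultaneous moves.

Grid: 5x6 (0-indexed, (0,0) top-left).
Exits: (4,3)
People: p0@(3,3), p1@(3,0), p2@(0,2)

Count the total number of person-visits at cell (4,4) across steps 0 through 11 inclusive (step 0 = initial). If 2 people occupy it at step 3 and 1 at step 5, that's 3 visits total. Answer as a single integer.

Step 0: p0@(3,3) p1@(3,0) p2@(0,2) -> at (4,4): 0 [-], cum=0
Step 1: p0@ESC p1@(4,0) p2@(1,2) -> at (4,4): 0 [-], cum=0
Step 2: p0@ESC p1@(4,1) p2@(2,2) -> at (4,4): 0 [-], cum=0
Step 3: p0@ESC p1@(4,2) p2@(3,2) -> at (4,4): 0 [-], cum=0
Step 4: p0@ESC p1@ESC p2@(4,2) -> at (4,4): 0 [-], cum=0
Step 5: p0@ESC p1@ESC p2@ESC -> at (4,4): 0 [-], cum=0
Total visits = 0

Answer: 0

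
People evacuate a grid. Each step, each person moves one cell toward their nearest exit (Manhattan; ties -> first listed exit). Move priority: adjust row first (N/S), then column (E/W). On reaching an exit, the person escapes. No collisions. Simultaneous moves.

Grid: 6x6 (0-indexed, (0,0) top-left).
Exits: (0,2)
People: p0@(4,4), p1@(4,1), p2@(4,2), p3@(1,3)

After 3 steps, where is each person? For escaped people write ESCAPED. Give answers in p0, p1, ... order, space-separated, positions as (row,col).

Step 1: p0:(4,4)->(3,4) | p1:(4,1)->(3,1) | p2:(4,2)->(3,2) | p3:(1,3)->(0,3)
Step 2: p0:(3,4)->(2,4) | p1:(3,1)->(2,1) | p2:(3,2)->(2,2) | p3:(0,3)->(0,2)->EXIT
Step 3: p0:(2,4)->(1,4) | p1:(2,1)->(1,1) | p2:(2,2)->(1,2) | p3:escaped

(1,4) (1,1) (1,2) ESCAPED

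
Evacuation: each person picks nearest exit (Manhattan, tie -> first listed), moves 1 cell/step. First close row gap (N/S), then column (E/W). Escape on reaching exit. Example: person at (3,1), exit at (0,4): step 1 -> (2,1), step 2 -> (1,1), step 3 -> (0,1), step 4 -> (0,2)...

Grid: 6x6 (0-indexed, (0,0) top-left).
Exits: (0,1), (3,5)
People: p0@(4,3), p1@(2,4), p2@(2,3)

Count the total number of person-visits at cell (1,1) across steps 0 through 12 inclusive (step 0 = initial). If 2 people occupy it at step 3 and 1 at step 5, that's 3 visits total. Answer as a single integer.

Answer: 0

Derivation:
Step 0: p0@(4,3) p1@(2,4) p2@(2,3) -> at (1,1): 0 [-], cum=0
Step 1: p0@(3,3) p1@(3,4) p2@(3,3) -> at (1,1): 0 [-], cum=0
Step 2: p0@(3,4) p1@ESC p2@(3,4) -> at (1,1): 0 [-], cum=0
Step 3: p0@ESC p1@ESC p2@ESC -> at (1,1): 0 [-], cum=0
Total visits = 0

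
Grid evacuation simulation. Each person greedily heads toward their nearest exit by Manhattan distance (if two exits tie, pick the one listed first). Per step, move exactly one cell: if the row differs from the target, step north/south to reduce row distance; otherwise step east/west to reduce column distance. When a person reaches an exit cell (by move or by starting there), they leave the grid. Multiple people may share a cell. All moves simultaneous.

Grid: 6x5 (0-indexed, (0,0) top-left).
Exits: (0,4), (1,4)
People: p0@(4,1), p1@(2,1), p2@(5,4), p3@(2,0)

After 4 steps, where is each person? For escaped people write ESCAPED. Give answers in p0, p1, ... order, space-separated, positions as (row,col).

Step 1: p0:(4,1)->(3,1) | p1:(2,1)->(1,1) | p2:(5,4)->(4,4) | p3:(2,0)->(1,0)
Step 2: p0:(3,1)->(2,1) | p1:(1,1)->(1,2) | p2:(4,4)->(3,4) | p3:(1,0)->(1,1)
Step 3: p0:(2,1)->(1,1) | p1:(1,2)->(1,3) | p2:(3,4)->(2,4) | p3:(1,1)->(1,2)
Step 4: p0:(1,1)->(1,2) | p1:(1,3)->(1,4)->EXIT | p2:(2,4)->(1,4)->EXIT | p3:(1,2)->(1,3)

(1,2) ESCAPED ESCAPED (1,3)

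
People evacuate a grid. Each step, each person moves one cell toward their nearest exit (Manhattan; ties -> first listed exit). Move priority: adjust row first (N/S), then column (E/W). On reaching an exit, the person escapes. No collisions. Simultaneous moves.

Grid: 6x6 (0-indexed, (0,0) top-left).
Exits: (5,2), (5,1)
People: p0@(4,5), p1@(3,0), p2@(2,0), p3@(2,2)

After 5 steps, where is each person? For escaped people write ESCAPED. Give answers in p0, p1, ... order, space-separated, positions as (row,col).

Step 1: p0:(4,5)->(5,5) | p1:(3,0)->(4,0) | p2:(2,0)->(3,0) | p3:(2,2)->(3,2)
Step 2: p0:(5,5)->(5,4) | p1:(4,0)->(5,0) | p2:(3,0)->(4,0) | p3:(3,2)->(4,2)
Step 3: p0:(5,4)->(5,3) | p1:(5,0)->(5,1)->EXIT | p2:(4,0)->(5,0) | p3:(4,2)->(5,2)->EXIT
Step 4: p0:(5,3)->(5,2)->EXIT | p1:escaped | p2:(5,0)->(5,1)->EXIT | p3:escaped

ESCAPED ESCAPED ESCAPED ESCAPED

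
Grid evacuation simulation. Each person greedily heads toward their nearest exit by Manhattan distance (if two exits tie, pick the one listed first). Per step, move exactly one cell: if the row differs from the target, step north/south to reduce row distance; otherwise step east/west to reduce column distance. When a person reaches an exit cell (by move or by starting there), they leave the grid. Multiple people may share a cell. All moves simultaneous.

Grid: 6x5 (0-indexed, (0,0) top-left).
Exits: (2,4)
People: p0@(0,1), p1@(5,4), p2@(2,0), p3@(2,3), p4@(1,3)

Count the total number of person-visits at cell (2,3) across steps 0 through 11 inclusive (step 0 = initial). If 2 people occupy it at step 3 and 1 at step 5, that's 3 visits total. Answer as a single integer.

Step 0: p0@(0,1) p1@(5,4) p2@(2,0) p3@(2,3) p4@(1,3) -> at (2,3): 1 [p3], cum=1
Step 1: p0@(1,1) p1@(4,4) p2@(2,1) p3@ESC p4@(2,3) -> at (2,3): 1 [p4], cum=2
Step 2: p0@(2,1) p1@(3,4) p2@(2,2) p3@ESC p4@ESC -> at (2,3): 0 [-], cum=2
Step 3: p0@(2,2) p1@ESC p2@(2,3) p3@ESC p4@ESC -> at (2,3): 1 [p2], cum=3
Step 4: p0@(2,3) p1@ESC p2@ESC p3@ESC p4@ESC -> at (2,3): 1 [p0], cum=4
Step 5: p0@ESC p1@ESC p2@ESC p3@ESC p4@ESC -> at (2,3): 0 [-], cum=4
Total visits = 4

Answer: 4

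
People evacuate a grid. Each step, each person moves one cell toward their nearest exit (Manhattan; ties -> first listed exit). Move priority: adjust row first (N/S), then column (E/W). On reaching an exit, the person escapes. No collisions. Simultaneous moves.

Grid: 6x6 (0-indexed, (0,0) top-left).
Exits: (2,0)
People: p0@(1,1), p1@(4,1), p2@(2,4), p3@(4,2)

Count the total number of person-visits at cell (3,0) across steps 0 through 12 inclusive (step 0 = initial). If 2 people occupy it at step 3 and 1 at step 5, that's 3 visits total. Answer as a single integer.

Answer: 0

Derivation:
Step 0: p0@(1,1) p1@(4,1) p2@(2,4) p3@(4,2) -> at (3,0): 0 [-], cum=0
Step 1: p0@(2,1) p1@(3,1) p2@(2,3) p3@(3,2) -> at (3,0): 0 [-], cum=0
Step 2: p0@ESC p1@(2,1) p2@(2,2) p3@(2,2) -> at (3,0): 0 [-], cum=0
Step 3: p0@ESC p1@ESC p2@(2,1) p3@(2,1) -> at (3,0): 0 [-], cum=0
Step 4: p0@ESC p1@ESC p2@ESC p3@ESC -> at (3,0): 0 [-], cum=0
Total visits = 0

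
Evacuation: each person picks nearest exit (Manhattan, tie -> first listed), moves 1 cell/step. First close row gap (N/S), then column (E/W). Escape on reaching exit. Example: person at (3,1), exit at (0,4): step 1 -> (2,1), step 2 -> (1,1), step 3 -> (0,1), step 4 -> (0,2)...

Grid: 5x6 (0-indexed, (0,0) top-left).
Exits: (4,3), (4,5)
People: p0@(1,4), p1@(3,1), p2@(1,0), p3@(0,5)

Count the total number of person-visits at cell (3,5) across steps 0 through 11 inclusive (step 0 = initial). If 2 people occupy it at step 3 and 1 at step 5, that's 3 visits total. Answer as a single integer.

Step 0: p0@(1,4) p1@(3,1) p2@(1,0) p3@(0,5) -> at (3,5): 0 [-], cum=0
Step 1: p0@(2,4) p1@(4,1) p2@(2,0) p3@(1,5) -> at (3,5): 0 [-], cum=0
Step 2: p0@(3,4) p1@(4,2) p2@(3,0) p3@(2,5) -> at (3,5): 0 [-], cum=0
Step 3: p0@(4,4) p1@ESC p2@(4,0) p3@(3,5) -> at (3,5): 1 [p3], cum=1
Step 4: p0@ESC p1@ESC p2@(4,1) p3@ESC -> at (3,5): 0 [-], cum=1
Step 5: p0@ESC p1@ESC p2@(4,2) p3@ESC -> at (3,5): 0 [-], cum=1
Step 6: p0@ESC p1@ESC p2@ESC p3@ESC -> at (3,5): 0 [-], cum=1
Total visits = 1

Answer: 1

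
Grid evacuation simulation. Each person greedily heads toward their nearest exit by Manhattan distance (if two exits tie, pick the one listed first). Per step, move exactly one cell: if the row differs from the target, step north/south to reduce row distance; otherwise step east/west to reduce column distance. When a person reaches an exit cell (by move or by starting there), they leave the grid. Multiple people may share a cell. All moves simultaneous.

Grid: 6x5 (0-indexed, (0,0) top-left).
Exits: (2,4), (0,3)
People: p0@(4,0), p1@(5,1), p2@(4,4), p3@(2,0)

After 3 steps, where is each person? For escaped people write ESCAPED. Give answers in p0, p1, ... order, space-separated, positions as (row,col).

Step 1: p0:(4,0)->(3,0) | p1:(5,1)->(4,1) | p2:(4,4)->(3,4) | p3:(2,0)->(2,1)
Step 2: p0:(3,0)->(2,0) | p1:(4,1)->(3,1) | p2:(3,4)->(2,4)->EXIT | p3:(2,1)->(2,2)
Step 3: p0:(2,0)->(2,1) | p1:(3,1)->(2,1) | p2:escaped | p3:(2,2)->(2,3)

(2,1) (2,1) ESCAPED (2,3)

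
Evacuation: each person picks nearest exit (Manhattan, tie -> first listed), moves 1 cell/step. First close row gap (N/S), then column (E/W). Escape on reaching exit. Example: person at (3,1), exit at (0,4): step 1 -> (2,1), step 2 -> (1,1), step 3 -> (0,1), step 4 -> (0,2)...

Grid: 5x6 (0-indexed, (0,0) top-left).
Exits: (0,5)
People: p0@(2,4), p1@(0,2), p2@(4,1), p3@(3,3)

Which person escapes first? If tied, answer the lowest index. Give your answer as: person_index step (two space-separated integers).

Answer: 0 3

Derivation:
Step 1: p0:(2,4)->(1,4) | p1:(0,2)->(0,3) | p2:(4,1)->(3,1) | p3:(3,3)->(2,3)
Step 2: p0:(1,4)->(0,4) | p1:(0,3)->(0,4) | p2:(3,1)->(2,1) | p3:(2,3)->(1,3)
Step 3: p0:(0,4)->(0,5)->EXIT | p1:(0,4)->(0,5)->EXIT | p2:(2,1)->(1,1) | p3:(1,3)->(0,3)
Step 4: p0:escaped | p1:escaped | p2:(1,1)->(0,1) | p3:(0,3)->(0,4)
Step 5: p0:escaped | p1:escaped | p2:(0,1)->(0,2) | p3:(0,4)->(0,5)->EXIT
Step 6: p0:escaped | p1:escaped | p2:(0,2)->(0,3) | p3:escaped
Step 7: p0:escaped | p1:escaped | p2:(0,3)->(0,4) | p3:escaped
Step 8: p0:escaped | p1:escaped | p2:(0,4)->(0,5)->EXIT | p3:escaped
Exit steps: [3, 3, 8, 5]
First to escape: p0 at step 3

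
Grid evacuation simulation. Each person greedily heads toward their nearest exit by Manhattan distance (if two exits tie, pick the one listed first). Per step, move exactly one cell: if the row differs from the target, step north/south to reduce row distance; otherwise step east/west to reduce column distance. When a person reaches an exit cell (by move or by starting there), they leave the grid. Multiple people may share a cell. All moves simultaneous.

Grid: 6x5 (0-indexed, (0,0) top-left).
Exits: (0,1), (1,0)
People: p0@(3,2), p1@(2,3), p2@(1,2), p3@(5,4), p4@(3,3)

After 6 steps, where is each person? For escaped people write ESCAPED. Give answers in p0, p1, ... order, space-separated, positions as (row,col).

Step 1: p0:(3,2)->(2,2) | p1:(2,3)->(1,3) | p2:(1,2)->(0,2) | p3:(5,4)->(4,4) | p4:(3,3)->(2,3)
Step 2: p0:(2,2)->(1,2) | p1:(1,3)->(0,3) | p2:(0,2)->(0,1)->EXIT | p3:(4,4)->(3,4) | p4:(2,3)->(1,3)
Step 3: p0:(1,2)->(0,2) | p1:(0,3)->(0,2) | p2:escaped | p3:(3,4)->(2,4) | p4:(1,3)->(0,3)
Step 4: p0:(0,2)->(0,1)->EXIT | p1:(0,2)->(0,1)->EXIT | p2:escaped | p3:(2,4)->(1,4) | p4:(0,3)->(0,2)
Step 5: p0:escaped | p1:escaped | p2:escaped | p3:(1,4)->(0,4) | p4:(0,2)->(0,1)->EXIT
Step 6: p0:escaped | p1:escaped | p2:escaped | p3:(0,4)->(0,3) | p4:escaped

ESCAPED ESCAPED ESCAPED (0,3) ESCAPED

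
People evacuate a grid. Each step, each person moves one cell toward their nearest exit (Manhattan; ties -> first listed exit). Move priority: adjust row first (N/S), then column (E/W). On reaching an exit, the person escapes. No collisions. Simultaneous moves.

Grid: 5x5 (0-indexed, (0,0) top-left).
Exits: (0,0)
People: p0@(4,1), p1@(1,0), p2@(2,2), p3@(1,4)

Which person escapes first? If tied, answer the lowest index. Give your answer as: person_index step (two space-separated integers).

Answer: 1 1

Derivation:
Step 1: p0:(4,1)->(3,1) | p1:(1,0)->(0,0)->EXIT | p2:(2,2)->(1,2) | p3:(1,4)->(0,4)
Step 2: p0:(3,1)->(2,1) | p1:escaped | p2:(1,2)->(0,2) | p3:(0,4)->(0,3)
Step 3: p0:(2,1)->(1,1) | p1:escaped | p2:(0,2)->(0,1) | p3:(0,3)->(0,2)
Step 4: p0:(1,1)->(0,1) | p1:escaped | p2:(0,1)->(0,0)->EXIT | p3:(0,2)->(0,1)
Step 5: p0:(0,1)->(0,0)->EXIT | p1:escaped | p2:escaped | p3:(0,1)->(0,0)->EXIT
Exit steps: [5, 1, 4, 5]
First to escape: p1 at step 1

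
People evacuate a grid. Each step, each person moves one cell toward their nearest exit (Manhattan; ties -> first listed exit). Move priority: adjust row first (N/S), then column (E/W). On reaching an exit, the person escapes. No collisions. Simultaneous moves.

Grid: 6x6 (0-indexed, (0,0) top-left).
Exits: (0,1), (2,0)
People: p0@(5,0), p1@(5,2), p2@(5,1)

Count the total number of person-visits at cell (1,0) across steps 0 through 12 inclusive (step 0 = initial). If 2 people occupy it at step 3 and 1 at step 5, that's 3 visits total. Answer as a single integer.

Step 0: p0@(5,0) p1@(5,2) p2@(5,1) -> at (1,0): 0 [-], cum=0
Step 1: p0@(4,0) p1@(4,2) p2@(4,1) -> at (1,0): 0 [-], cum=0
Step 2: p0@(3,0) p1@(3,2) p2@(3,1) -> at (1,0): 0 [-], cum=0
Step 3: p0@ESC p1@(2,2) p2@(2,1) -> at (1,0): 0 [-], cum=0
Step 4: p0@ESC p1@(2,1) p2@ESC -> at (1,0): 0 [-], cum=0
Step 5: p0@ESC p1@ESC p2@ESC -> at (1,0): 0 [-], cum=0
Total visits = 0

Answer: 0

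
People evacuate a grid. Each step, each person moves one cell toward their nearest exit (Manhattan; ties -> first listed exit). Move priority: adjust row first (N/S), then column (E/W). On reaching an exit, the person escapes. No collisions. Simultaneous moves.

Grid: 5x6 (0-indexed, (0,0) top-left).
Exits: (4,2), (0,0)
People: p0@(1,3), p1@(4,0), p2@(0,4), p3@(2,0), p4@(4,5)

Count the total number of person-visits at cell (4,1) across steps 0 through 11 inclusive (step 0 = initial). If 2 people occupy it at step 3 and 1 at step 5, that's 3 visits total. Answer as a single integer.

Step 0: p0@(1,3) p1@(4,0) p2@(0,4) p3@(2,0) p4@(4,5) -> at (4,1): 0 [-], cum=0
Step 1: p0@(2,3) p1@(4,1) p2@(0,3) p3@(1,0) p4@(4,4) -> at (4,1): 1 [p1], cum=1
Step 2: p0@(3,3) p1@ESC p2@(0,2) p3@ESC p4@(4,3) -> at (4,1): 0 [-], cum=1
Step 3: p0@(4,3) p1@ESC p2@(0,1) p3@ESC p4@ESC -> at (4,1): 0 [-], cum=1
Step 4: p0@ESC p1@ESC p2@ESC p3@ESC p4@ESC -> at (4,1): 0 [-], cum=1
Total visits = 1

Answer: 1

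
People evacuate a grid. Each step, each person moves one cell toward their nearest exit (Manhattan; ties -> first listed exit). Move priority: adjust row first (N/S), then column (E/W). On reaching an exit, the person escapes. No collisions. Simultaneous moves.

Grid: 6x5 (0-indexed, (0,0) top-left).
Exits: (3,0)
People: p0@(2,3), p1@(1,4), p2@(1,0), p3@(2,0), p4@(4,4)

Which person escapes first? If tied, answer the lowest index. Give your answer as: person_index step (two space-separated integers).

Step 1: p0:(2,3)->(3,3) | p1:(1,4)->(2,4) | p2:(1,0)->(2,0) | p3:(2,0)->(3,0)->EXIT | p4:(4,4)->(3,4)
Step 2: p0:(3,3)->(3,2) | p1:(2,4)->(3,4) | p2:(2,0)->(3,0)->EXIT | p3:escaped | p4:(3,4)->(3,3)
Step 3: p0:(3,2)->(3,1) | p1:(3,4)->(3,3) | p2:escaped | p3:escaped | p4:(3,3)->(3,2)
Step 4: p0:(3,1)->(3,0)->EXIT | p1:(3,3)->(3,2) | p2:escaped | p3:escaped | p4:(3,2)->(3,1)
Step 5: p0:escaped | p1:(3,2)->(3,1) | p2:escaped | p3:escaped | p4:(3,1)->(3,0)->EXIT
Step 6: p0:escaped | p1:(3,1)->(3,0)->EXIT | p2:escaped | p3:escaped | p4:escaped
Exit steps: [4, 6, 2, 1, 5]
First to escape: p3 at step 1

Answer: 3 1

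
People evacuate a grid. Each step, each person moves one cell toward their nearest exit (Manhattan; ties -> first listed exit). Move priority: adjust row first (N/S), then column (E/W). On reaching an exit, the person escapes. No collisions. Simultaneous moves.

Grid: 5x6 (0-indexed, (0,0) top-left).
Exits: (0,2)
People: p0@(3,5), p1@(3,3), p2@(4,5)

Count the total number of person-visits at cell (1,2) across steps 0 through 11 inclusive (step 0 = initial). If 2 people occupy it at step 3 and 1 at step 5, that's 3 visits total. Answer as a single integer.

Answer: 0

Derivation:
Step 0: p0@(3,5) p1@(3,3) p2@(4,5) -> at (1,2): 0 [-], cum=0
Step 1: p0@(2,5) p1@(2,3) p2@(3,5) -> at (1,2): 0 [-], cum=0
Step 2: p0@(1,5) p1@(1,3) p2@(2,5) -> at (1,2): 0 [-], cum=0
Step 3: p0@(0,5) p1@(0,3) p2@(1,5) -> at (1,2): 0 [-], cum=0
Step 4: p0@(0,4) p1@ESC p2@(0,5) -> at (1,2): 0 [-], cum=0
Step 5: p0@(0,3) p1@ESC p2@(0,4) -> at (1,2): 0 [-], cum=0
Step 6: p0@ESC p1@ESC p2@(0,3) -> at (1,2): 0 [-], cum=0
Step 7: p0@ESC p1@ESC p2@ESC -> at (1,2): 0 [-], cum=0
Total visits = 0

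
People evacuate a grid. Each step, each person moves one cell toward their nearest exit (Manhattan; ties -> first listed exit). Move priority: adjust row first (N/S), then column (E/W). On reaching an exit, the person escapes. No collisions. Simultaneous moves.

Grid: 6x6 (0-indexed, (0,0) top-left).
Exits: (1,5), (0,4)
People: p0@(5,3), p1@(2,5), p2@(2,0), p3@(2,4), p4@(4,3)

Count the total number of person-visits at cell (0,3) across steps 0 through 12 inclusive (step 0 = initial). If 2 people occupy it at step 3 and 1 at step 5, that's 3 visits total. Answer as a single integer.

Step 0: p0@(5,3) p1@(2,5) p2@(2,0) p3@(2,4) p4@(4,3) -> at (0,3): 0 [-], cum=0
Step 1: p0@(4,3) p1@ESC p2@(1,0) p3@(1,4) p4@(3,3) -> at (0,3): 0 [-], cum=0
Step 2: p0@(3,3) p1@ESC p2@(1,1) p3@ESC p4@(2,3) -> at (0,3): 0 [-], cum=0
Step 3: p0@(2,3) p1@ESC p2@(1,2) p3@ESC p4@(1,3) -> at (0,3): 0 [-], cum=0
Step 4: p0@(1,3) p1@ESC p2@(1,3) p3@ESC p4@(1,4) -> at (0,3): 0 [-], cum=0
Step 5: p0@(1,4) p1@ESC p2@(1,4) p3@ESC p4@ESC -> at (0,3): 0 [-], cum=0
Step 6: p0@ESC p1@ESC p2@ESC p3@ESC p4@ESC -> at (0,3): 0 [-], cum=0
Total visits = 0

Answer: 0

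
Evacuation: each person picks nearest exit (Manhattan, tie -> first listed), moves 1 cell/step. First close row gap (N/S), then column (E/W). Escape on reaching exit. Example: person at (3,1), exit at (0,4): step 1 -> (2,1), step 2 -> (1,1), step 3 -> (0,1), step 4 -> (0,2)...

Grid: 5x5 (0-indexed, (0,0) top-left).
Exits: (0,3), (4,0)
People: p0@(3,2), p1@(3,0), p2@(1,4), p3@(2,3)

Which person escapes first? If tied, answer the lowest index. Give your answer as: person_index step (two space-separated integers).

Answer: 1 1

Derivation:
Step 1: p0:(3,2)->(4,2) | p1:(3,0)->(4,0)->EXIT | p2:(1,4)->(0,4) | p3:(2,3)->(1,3)
Step 2: p0:(4,2)->(4,1) | p1:escaped | p2:(0,4)->(0,3)->EXIT | p3:(1,3)->(0,3)->EXIT
Step 3: p0:(4,1)->(4,0)->EXIT | p1:escaped | p2:escaped | p3:escaped
Exit steps: [3, 1, 2, 2]
First to escape: p1 at step 1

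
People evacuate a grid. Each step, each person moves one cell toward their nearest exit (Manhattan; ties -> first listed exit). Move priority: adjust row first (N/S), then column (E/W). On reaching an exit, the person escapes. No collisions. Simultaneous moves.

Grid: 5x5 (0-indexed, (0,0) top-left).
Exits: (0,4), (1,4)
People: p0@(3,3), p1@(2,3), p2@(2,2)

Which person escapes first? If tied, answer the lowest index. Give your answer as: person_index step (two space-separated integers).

Step 1: p0:(3,3)->(2,3) | p1:(2,3)->(1,3) | p2:(2,2)->(1,2)
Step 2: p0:(2,3)->(1,3) | p1:(1,3)->(1,4)->EXIT | p2:(1,2)->(1,3)
Step 3: p0:(1,3)->(1,4)->EXIT | p1:escaped | p2:(1,3)->(1,4)->EXIT
Exit steps: [3, 2, 3]
First to escape: p1 at step 2

Answer: 1 2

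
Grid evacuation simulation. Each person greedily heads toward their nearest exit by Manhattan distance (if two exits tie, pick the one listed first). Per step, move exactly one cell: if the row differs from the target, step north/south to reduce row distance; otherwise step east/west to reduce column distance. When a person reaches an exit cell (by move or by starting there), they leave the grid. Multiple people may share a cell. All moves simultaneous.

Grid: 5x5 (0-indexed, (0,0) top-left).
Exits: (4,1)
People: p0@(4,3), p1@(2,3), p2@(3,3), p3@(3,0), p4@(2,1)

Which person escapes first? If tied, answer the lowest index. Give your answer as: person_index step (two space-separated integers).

Answer: 0 2

Derivation:
Step 1: p0:(4,3)->(4,2) | p1:(2,3)->(3,3) | p2:(3,3)->(4,3) | p3:(3,0)->(4,0) | p4:(2,1)->(3,1)
Step 2: p0:(4,2)->(4,1)->EXIT | p1:(3,3)->(4,3) | p2:(4,3)->(4,2) | p3:(4,0)->(4,1)->EXIT | p4:(3,1)->(4,1)->EXIT
Step 3: p0:escaped | p1:(4,3)->(4,2) | p2:(4,2)->(4,1)->EXIT | p3:escaped | p4:escaped
Step 4: p0:escaped | p1:(4,2)->(4,1)->EXIT | p2:escaped | p3:escaped | p4:escaped
Exit steps: [2, 4, 3, 2, 2]
First to escape: p0 at step 2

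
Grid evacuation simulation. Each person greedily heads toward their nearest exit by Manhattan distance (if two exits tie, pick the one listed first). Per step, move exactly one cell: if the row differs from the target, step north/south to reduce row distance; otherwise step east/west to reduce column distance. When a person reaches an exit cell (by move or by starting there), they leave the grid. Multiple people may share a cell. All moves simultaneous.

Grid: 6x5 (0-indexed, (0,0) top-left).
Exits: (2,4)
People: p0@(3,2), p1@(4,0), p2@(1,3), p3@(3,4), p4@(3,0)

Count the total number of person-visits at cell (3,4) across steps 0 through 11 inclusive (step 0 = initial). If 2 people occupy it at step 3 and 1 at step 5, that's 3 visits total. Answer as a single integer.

Step 0: p0@(3,2) p1@(4,0) p2@(1,3) p3@(3,4) p4@(3,0) -> at (3,4): 1 [p3], cum=1
Step 1: p0@(2,2) p1@(3,0) p2@(2,3) p3@ESC p4@(2,0) -> at (3,4): 0 [-], cum=1
Step 2: p0@(2,3) p1@(2,0) p2@ESC p3@ESC p4@(2,1) -> at (3,4): 0 [-], cum=1
Step 3: p0@ESC p1@(2,1) p2@ESC p3@ESC p4@(2,2) -> at (3,4): 0 [-], cum=1
Step 4: p0@ESC p1@(2,2) p2@ESC p3@ESC p4@(2,3) -> at (3,4): 0 [-], cum=1
Step 5: p0@ESC p1@(2,3) p2@ESC p3@ESC p4@ESC -> at (3,4): 0 [-], cum=1
Step 6: p0@ESC p1@ESC p2@ESC p3@ESC p4@ESC -> at (3,4): 0 [-], cum=1
Total visits = 1

Answer: 1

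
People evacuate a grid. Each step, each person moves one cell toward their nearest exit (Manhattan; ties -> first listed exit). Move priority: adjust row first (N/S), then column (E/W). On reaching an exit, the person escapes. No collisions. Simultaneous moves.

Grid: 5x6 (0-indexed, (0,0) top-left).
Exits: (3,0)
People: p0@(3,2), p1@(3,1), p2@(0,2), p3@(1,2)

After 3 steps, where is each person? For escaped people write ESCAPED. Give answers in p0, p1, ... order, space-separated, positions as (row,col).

Step 1: p0:(3,2)->(3,1) | p1:(3,1)->(3,0)->EXIT | p2:(0,2)->(1,2) | p3:(1,2)->(2,2)
Step 2: p0:(3,1)->(3,0)->EXIT | p1:escaped | p2:(1,2)->(2,2) | p3:(2,2)->(3,2)
Step 3: p0:escaped | p1:escaped | p2:(2,2)->(3,2) | p3:(3,2)->(3,1)

ESCAPED ESCAPED (3,2) (3,1)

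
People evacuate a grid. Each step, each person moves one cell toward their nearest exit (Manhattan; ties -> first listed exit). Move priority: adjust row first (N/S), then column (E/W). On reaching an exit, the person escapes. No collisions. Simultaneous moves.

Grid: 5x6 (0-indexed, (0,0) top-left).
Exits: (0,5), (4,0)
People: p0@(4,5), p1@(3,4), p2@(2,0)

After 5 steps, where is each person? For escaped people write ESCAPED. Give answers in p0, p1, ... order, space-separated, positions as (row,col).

Step 1: p0:(4,5)->(3,5) | p1:(3,4)->(2,4) | p2:(2,0)->(3,0)
Step 2: p0:(3,5)->(2,5) | p1:(2,4)->(1,4) | p2:(3,0)->(4,0)->EXIT
Step 3: p0:(2,5)->(1,5) | p1:(1,4)->(0,4) | p2:escaped
Step 4: p0:(1,5)->(0,5)->EXIT | p1:(0,4)->(0,5)->EXIT | p2:escaped

ESCAPED ESCAPED ESCAPED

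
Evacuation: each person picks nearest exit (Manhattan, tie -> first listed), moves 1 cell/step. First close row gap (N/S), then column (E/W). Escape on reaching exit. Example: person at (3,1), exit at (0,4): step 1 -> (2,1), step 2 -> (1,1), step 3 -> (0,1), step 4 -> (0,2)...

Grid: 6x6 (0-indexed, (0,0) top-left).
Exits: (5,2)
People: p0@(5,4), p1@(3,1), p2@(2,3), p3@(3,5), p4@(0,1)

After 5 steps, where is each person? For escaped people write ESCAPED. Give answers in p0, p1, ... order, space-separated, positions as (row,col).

Step 1: p0:(5,4)->(5,3) | p1:(3,1)->(4,1) | p2:(2,3)->(3,3) | p3:(3,5)->(4,5) | p4:(0,1)->(1,1)
Step 2: p0:(5,3)->(5,2)->EXIT | p1:(4,1)->(5,1) | p2:(3,3)->(4,3) | p3:(4,5)->(5,5) | p4:(1,1)->(2,1)
Step 3: p0:escaped | p1:(5,1)->(5,2)->EXIT | p2:(4,3)->(5,3) | p3:(5,5)->(5,4) | p4:(2,1)->(3,1)
Step 4: p0:escaped | p1:escaped | p2:(5,3)->(5,2)->EXIT | p3:(5,4)->(5,3) | p4:(3,1)->(4,1)
Step 5: p0:escaped | p1:escaped | p2:escaped | p3:(5,3)->(5,2)->EXIT | p4:(4,1)->(5,1)

ESCAPED ESCAPED ESCAPED ESCAPED (5,1)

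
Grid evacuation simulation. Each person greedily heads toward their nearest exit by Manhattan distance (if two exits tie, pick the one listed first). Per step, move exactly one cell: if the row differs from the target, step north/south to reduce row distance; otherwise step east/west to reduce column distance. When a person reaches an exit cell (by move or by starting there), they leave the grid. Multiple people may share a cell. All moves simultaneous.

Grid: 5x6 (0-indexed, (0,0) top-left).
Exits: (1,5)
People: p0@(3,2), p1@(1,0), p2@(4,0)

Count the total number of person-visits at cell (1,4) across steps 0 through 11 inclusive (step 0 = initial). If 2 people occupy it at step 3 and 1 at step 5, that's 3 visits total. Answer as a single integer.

Step 0: p0@(3,2) p1@(1,0) p2@(4,0) -> at (1,4): 0 [-], cum=0
Step 1: p0@(2,2) p1@(1,1) p2@(3,0) -> at (1,4): 0 [-], cum=0
Step 2: p0@(1,2) p1@(1,2) p2@(2,0) -> at (1,4): 0 [-], cum=0
Step 3: p0@(1,3) p1@(1,3) p2@(1,0) -> at (1,4): 0 [-], cum=0
Step 4: p0@(1,4) p1@(1,4) p2@(1,1) -> at (1,4): 2 [p0,p1], cum=2
Step 5: p0@ESC p1@ESC p2@(1,2) -> at (1,4): 0 [-], cum=2
Step 6: p0@ESC p1@ESC p2@(1,3) -> at (1,4): 0 [-], cum=2
Step 7: p0@ESC p1@ESC p2@(1,4) -> at (1,4): 1 [p2], cum=3
Step 8: p0@ESC p1@ESC p2@ESC -> at (1,4): 0 [-], cum=3
Total visits = 3

Answer: 3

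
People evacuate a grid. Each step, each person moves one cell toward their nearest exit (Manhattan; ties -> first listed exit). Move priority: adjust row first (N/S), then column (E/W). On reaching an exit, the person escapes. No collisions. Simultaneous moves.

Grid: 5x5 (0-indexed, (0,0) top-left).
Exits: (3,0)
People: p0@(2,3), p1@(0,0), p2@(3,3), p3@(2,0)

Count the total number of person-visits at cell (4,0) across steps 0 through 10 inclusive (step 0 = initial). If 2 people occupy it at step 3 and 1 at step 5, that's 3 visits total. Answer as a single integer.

Step 0: p0@(2,3) p1@(0,0) p2@(3,3) p3@(2,0) -> at (4,0): 0 [-], cum=0
Step 1: p0@(3,3) p1@(1,0) p2@(3,2) p3@ESC -> at (4,0): 0 [-], cum=0
Step 2: p0@(3,2) p1@(2,0) p2@(3,1) p3@ESC -> at (4,0): 0 [-], cum=0
Step 3: p0@(3,1) p1@ESC p2@ESC p3@ESC -> at (4,0): 0 [-], cum=0
Step 4: p0@ESC p1@ESC p2@ESC p3@ESC -> at (4,0): 0 [-], cum=0
Total visits = 0

Answer: 0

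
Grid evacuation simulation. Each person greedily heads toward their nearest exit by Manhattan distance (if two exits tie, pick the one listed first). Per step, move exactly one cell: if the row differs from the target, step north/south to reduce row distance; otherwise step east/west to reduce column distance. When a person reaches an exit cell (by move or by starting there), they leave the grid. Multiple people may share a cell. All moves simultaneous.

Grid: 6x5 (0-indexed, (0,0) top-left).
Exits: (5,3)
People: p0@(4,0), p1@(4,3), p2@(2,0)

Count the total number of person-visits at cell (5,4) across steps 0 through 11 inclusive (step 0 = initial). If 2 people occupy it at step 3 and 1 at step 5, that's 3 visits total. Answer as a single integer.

Answer: 0

Derivation:
Step 0: p0@(4,0) p1@(4,3) p2@(2,0) -> at (5,4): 0 [-], cum=0
Step 1: p0@(5,0) p1@ESC p2@(3,0) -> at (5,4): 0 [-], cum=0
Step 2: p0@(5,1) p1@ESC p2@(4,0) -> at (5,4): 0 [-], cum=0
Step 3: p0@(5,2) p1@ESC p2@(5,0) -> at (5,4): 0 [-], cum=0
Step 4: p0@ESC p1@ESC p2@(5,1) -> at (5,4): 0 [-], cum=0
Step 5: p0@ESC p1@ESC p2@(5,2) -> at (5,4): 0 [-], cum=0
Step 6: p0@ESC p1@ESC p2@ESC -> at (5,4): 0 [-], cum=0
Total visits = 0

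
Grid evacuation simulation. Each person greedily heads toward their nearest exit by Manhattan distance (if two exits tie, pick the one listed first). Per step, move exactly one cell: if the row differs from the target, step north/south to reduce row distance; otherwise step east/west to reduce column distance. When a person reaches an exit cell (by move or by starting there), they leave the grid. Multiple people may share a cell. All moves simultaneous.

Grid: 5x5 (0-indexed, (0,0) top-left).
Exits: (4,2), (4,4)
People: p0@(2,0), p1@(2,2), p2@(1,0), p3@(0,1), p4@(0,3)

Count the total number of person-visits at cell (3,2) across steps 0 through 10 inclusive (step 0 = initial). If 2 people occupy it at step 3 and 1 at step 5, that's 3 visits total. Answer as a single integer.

Step 0: p0@(2,0) p1@(2,2) p2@(1,0) p3@(0,1) p4@(0,3) -> at (3,2): 0 [-], cum=0
Step 1: p0@(3,0) p1@(3,2) p2@(2,0) p3@(1,1) p4@(1,3) -> at (3,2): 1 [p1], cum=1
Step 2: p0@(4,0) p1@ESC p2@(3,0) p3@(2,1) p4@(2,3) -> at (3,2): 0 [-], cum=1
Step 3: p0@(4,1) p1@ESC p2@(4,0) p3@(3,1) p4@(3,3) -> at (3,2): 0 [-], cum=1
Step 4: p0@ESC p1@ESC p2@(4,1) p3@(4,1) p4@(4,3) -> at (3,2): 0 [-], cum=1
Step 5: p0@ESC p1@ESC p2@ESC p3@ESC p4@ESC -> at (3,2): 0 [-], cum=1
Total visits = 1

Answer: 1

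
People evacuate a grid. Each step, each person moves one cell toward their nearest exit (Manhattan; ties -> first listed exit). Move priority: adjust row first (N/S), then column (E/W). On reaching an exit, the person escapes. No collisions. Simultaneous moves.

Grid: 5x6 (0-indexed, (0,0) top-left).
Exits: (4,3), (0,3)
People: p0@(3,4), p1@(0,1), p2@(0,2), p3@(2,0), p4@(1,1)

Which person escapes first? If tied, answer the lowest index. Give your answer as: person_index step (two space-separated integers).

Step 1: p0:(3,4)->(4,4) | p1:(0,1)->(0,2) | p2:(0,2)->(0,3)->EXIT | p3:(2,0)->(3,0) | p4:(1,1)->(0,1)
Step 2: p0:(4,4)->(4,3)->EXIT | p1:(0,2)->(0,3)->EXIT | p2:escaped | p3:(3,0)->(4,0) | p4:(0,1)->(0,2)
Step 3: p0:escaped | p1:escaped | p2:escaped | p3:(4,0)->(4,1) | p4:(0,2)->(0,3)->EXIT
Step 4: p0:escaped | p1:escaped | p2:escaped | p3:(4,1)->(4,2) | p4:escaped
Step 5: p0:escaped | p1:escaped | p2:escaped | p3:(4,2)->(4,3)->EXIT | p4:escaped
Exit steps: [2, 2, 1, 5, 3]
First to escape: p2 at step 1

Answer: 2 1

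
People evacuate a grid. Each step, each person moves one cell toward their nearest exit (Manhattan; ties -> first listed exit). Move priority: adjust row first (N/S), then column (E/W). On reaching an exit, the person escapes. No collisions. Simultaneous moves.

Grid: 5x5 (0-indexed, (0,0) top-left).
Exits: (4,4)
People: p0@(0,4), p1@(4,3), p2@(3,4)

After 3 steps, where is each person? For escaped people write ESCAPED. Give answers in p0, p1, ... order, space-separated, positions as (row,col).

Step 1: p0:(0,4)->(1,4) | p1:(4,3)->(4,4)->EXIT | p2:(3,4)->(4,4)->EXIT
Step 2: p0:(1,4)->(2,4) | p1:escaped | p2:escaped
Step 3: p0:(2,4)->(3,4) | p1:escaped | p2:escaped

(3,4) ESCAPED ESCAPED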